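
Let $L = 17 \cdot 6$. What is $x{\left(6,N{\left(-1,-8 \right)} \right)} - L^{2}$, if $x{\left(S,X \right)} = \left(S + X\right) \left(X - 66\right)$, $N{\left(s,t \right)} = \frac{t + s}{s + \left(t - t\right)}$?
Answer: $-11259$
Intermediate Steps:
$N{\left(s,t \right)} = \frac{s + t}{s}$ ($N{\left(s,t \right)} = \frac{s + t}{s + 0} = \frac{s + t}{s}$)
$L = 102$
$x{\left(S,X \right)} = \left(-66 + X\right) \left(S + X\right)$ ($x{\left(S,X \right)} = \left(S + X\right) \left(-66 + X\right) = \left(-66 + X\right) \left(S + X\right)$)
$x{\left(6,N{\left(-1,-8 \right)} \right)} - L^{2} = \left(\left(\frac{-1 - 8}{-1}\right)^{2} - 396 - 66 \frac{-1 - 8}{-1} + 6 \frac{-1 - 8}{-1}\right) - 102^{2} = \left(\left(\left(-1\right) \left(-9\right)\right)^{2} - 396 - 66 \left(\left(-1\right) \left(-9\right)\right) + 6 \left(\left(-1\right) \left(-9\right)\right)\right) - 10404 = \left(9^{2} - 396 - 594 + 6 \cdot 9\right) - 10404 = \left(81 - 396 - 594 + 54\right) - 10404 = -855 - 10404 = -11259$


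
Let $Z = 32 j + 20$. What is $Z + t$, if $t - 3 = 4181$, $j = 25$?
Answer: $5004$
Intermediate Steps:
$t = 4184$ ($t = 3 + 4181 = 4184$)
$Z = 820$ ($Z = 32 \cdot 25 + 20 = 800 + 20 = 820$)
$Z + t = 820 + 4184 = 5004$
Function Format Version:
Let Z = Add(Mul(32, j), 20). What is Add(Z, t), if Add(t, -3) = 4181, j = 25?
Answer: 5004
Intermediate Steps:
t = 4184 (t = Add(3, 4181) = 4184)
Z = 820 (Z = Add(Mul(32, 25), 20) = Add(800, 20) = 820)
Add(Z, t) = Add(820, 4184) = 5004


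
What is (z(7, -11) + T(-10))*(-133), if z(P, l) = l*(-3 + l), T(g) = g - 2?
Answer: -18886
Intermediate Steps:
T(g) = -2 + g
(z(7, -11) + T(-10))*(-133) = (-11*(-3 - 11) + (-2 - 10))*(-133) = (-11*(-14) - 12)*(-133) = (154 - 12)*(-133) = 142*(-133) = -18886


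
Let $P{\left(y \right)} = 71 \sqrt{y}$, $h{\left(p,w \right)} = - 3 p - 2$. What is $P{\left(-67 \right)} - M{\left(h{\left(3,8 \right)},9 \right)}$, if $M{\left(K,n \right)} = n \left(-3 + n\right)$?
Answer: $-54 + 71 i \sqrt{67} \approx -54.0 + 581.16 i$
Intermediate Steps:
$h{\left(p,w \right)} = -2 - 3 p$
$P{\left(-67 \right)} - M{\left(h{\left(3,8 \right)},9 \right)} = 71 \sqrt{-67} - 9 \left(-3 + 9\right) = 71 i \sqrt{67} - 9 \cdot 6 = 71 i \sqrt{67} - 54 = -54 + 71 i \sqrt{67}$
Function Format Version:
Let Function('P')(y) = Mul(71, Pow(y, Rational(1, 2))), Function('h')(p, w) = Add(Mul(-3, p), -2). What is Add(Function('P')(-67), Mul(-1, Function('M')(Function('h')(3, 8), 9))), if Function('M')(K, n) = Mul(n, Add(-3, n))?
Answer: Add(-54, Mul(71, I, Pow(67, Rational(1, 2)))) ≈ Add(-54.000, Mul(581.16, I))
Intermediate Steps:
Function('h')(p, w) = Add(-2, Mul(-3, p))
Add(Function('P')(-67), Mul(-1, Function('M')(Function('h')(3, 8), 9))) = Add(Mul(71, Pow(-67, Rational(1, 2))), Mul(-1, Mul(9, Add(-3, 9)))) = Add(Mul(71, Mul(I, Pow(67, Rational(1, 2)))), Mul(-1, Mul(9, 6))) = Add(Mul(71, I, Pow(67, Rational(1, 2))), Mul(-1, 54)) = Add(Mul(71, I, Pow(67, Rational(1, 2))), -54) = Add(-54, Mul(71, I, Pow(67, Rational(1, 2))))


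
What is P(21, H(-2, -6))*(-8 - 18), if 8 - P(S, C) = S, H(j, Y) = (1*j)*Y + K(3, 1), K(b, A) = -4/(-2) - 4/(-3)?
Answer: 338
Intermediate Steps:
K(b, A) = 10/3 (K(b, A) = -4*(-1/2) - 4*(-1/3) = 2 + 4/3 = 10/3)
H(j, Y) = 10/3 + Y*j (H(j, Y) = (1*j)*Y + 10/3 = j*Y + 10/3 = Y*j + 10/3 = 10/3 + Y*j)
P(S, C) = 8 - S
P(21, H(-2, -6))*(-8 - 18) = (8 - 1*21)*(-8 - 18) = (8 - 21)*(-26) = -13*(-26) = 338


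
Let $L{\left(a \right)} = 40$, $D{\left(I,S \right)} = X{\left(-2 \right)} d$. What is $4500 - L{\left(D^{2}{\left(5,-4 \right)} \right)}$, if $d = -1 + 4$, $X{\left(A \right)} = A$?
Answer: $4460$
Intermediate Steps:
$d = 3$
$D{\left(I,S \right)} = -6$ ($D{\left(I,S \right)} = \left(-2\right) 3 = -6$)
$4500 - L{\left(D^{2}{\left(5,-4 \right)} \right)} = 4500 - 40 = 4460$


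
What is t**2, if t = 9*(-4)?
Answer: 1296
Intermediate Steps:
t = -36
t**2 = (-36)**2 = 1296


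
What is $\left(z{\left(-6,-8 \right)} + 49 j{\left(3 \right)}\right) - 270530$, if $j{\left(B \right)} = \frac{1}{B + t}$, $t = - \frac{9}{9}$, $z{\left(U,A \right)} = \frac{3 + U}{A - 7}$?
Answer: $- \frac{2705053}{10} \approx -2.7051 \cdot 10^{5}$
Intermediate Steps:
$z{\left(U,A \right)} = \frac{3 + U}{-7 + A}$
$t = -1$ ($t = \left(-9\right) \frac{1}{9} = -1$)
$j{\left(B \right)} = \frac{1}{-1 + B}$ ($j{\left(B \right)} = \frac{1}{B - 1} = \frac{1}{-1 + B}$)
$\left(z{\left(-6,-8 \right)} + 49 j{\left(3 \right)}\right) - 270530 = \left(\frac{3 - 6}{-7 - 8} + \frac{49}{-1 + 3}\right) - 270530 = \left(\frac{1}{-15} \left(-3\right) + \frac{49}{2}\right) - 270530 = \left(\left(- \frac{1}{15}\right) \left(-3\right) + 49 \cdot \frac{1}{2}\right) - 270530 = \left(\frac{1}{5} + \frac{49}{2}\right) - 270530 = \frac{247}{10} - 270530 = - \frac{2705053}{10}$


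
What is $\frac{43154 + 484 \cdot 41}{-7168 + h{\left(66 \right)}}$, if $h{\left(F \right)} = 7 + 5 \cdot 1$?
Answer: $- \frac{31499}{3578} \approx -8.8035$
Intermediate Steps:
$h{\left(F \right)} = 12$ ($h{\left(F \right)} = 7 + 5 = 12$)
$\frac{43154 + 484 \cdot 41}{-7168 + h{\left(66 \right)}} = \frac{43154 + 484 \cdot 41}{-7168 + 12} = \frac{43154 + 19844}{-7156} = 62998 \left(- \frac{1}{7156}\right) = - \frac{31499}{3578}$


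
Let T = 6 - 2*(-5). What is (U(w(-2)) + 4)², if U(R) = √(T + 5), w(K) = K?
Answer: (4 + √21)² ≈ 73.661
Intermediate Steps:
T = 16 (T = 6 + 10 = 16)
U(R) = √21 (U(R) = √(16 + 5) = √21)
(U(w(-2)) + 4)² = (√21 + 4)² = (4 + √21)²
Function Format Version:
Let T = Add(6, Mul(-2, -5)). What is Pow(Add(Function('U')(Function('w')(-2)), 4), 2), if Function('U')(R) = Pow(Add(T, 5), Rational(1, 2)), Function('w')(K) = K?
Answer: Pow(Add(4, Pow(21, Rational(1, 2))), 2) ≈ 73.661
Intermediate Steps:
T = 16 (T = Add(6, 10) = 16)
Function('U')(R) = Pow(21, Rational(1, 2)) (Function('U')(R) = Pow(Add(16, 5), Rational(1, 2)) = Pow(21, Rational(1, 2)))
Pow(Add(Function('U')(Function('w')(-2)), 4), 2) = Pow(Add(Pow(21, Rational(1, 2)), 4), 2) = Pow(Add(4, Pow(21, Rational(1, 2))), 2)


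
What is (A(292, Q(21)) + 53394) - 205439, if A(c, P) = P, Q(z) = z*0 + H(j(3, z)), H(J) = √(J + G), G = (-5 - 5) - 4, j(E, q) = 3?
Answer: -152045 + I*√11 ≈ -1.5205e+5 + 3.3166*I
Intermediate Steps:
G = -14 (G = -10 - 4 = -14)
H(J) = √(-14 + J) (H(J) = √(J - 14) = √(-14 + J))
Q(z) = I*√11 (Q(z) = z*0 + √(-14 + 3) = 0 + √(-11) = 0 + I*√11 = I*√11)
(A(292, Q(21)) + 53394) - 205439 = (I*√11 + 53394) - 205439 = (53394 + I*√11) - 205439 = -152045 + I*√11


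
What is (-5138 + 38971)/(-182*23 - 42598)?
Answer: -33833/46784 ≈ -0.72318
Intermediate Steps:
(-5138 + 38971)/(-182*23 - 42598) = 33833/(-4186 - 42598) = 33833/(-46784) = 33833*(-1/46784) = -33833/46784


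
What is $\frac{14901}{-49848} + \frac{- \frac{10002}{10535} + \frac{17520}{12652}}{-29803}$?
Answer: $- \frac{4932977070659689}{16501377442018840} \approx -0.29894$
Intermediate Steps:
$\frac{14901}{-49848} + \frac{- \frac{10002}{10535} + \frac{17520}{12652}}{-29803} = 14901 \left(- \frac{1}{49848}\right) + \left(\left(-10002\right) \frac{1}{10535} + 17520 \cdot \frac{1}{12652}\right) \left(- \frac{1}{29803}\right) = - \frac{4967}{16616} + \left(- \frac{10002}{10535} + \frac{4380}{3163}\right) \left(- \frac{1}{29803}\right) = - \frac{4967}{16616} + \frac{14506974}{33322205} \left(- \frac{1}{29803}\right) = - \frac{4967}{16616} - \frac{14506974}{993101675615} = - \frac{4932977070659689}{16501377442018840}$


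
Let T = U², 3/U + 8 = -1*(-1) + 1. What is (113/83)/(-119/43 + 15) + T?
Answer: 31547/87316 ≈ 0.36130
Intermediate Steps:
U = -½ (U = 3/(-8 + (-1*(-1) + 1)) = 3/(-8 + (1 + 1)) = 3/(-8 + 2) = 3/(-6) = 3*(-⅙) = -½ ≈ -0.50000)
T = ¼ (T = (-½)² = ¼ ≈ 0.25000)
(113/83)/(-119/43 + 15) + T = (113/83)/(-119/43 + 15) + ¼ = (113*(1/83))/(-119*1/43 + 15) + ¼ = 113/(83*(-119/43 + 15)) + ¼ = 113/(83*(526/43)) + ¼ = (113/83)*(43/526) + ¼ = 4859/43658 + ¼ = 31547/87316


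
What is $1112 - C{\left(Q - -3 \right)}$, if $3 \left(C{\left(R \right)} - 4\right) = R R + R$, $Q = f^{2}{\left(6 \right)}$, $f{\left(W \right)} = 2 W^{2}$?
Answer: $-8968944$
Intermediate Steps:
$Q = 5184$ ($Q = \left(2 \cdot 6^{2}\right)^{2} = \left(2 \cdot 36\right)^{2} = 72^{2} = 5184$)
$C{\left(R \right)} = 4 + \frac{R}{3} + \frac{R^{2}}{3}$ ($C{\left(R \right)} = 4 + \frac{R R + R}{3} = 4 + \frac{R^{2} + R}{3} = 4 + \frac{R + R^{2}}{3} = 4 + \left(\frac{R}{3} + \frac{R^{2}}{3}\right) = 4 + \frac{R}{3} + \frac{R^{2}}{3}$)
$1112 - C{\left(Q - -3 \right)} = 1112 - \left(4 + \frac{5184 - -3}{3} + \frac{\left(5184 - -3\right)^{2}}{3}\right) = 1112 - \left(4 + \frac{5184 + 3}{3} + \frac{\left(5184 + 3\right)^{2}}{3}\right) = 1112 - \left(4 + \frac{1}{3} \cdot 5187 + \frac{5187^{2}}{3}\right) = 1112 - \left(4 + 1729 + \frac{1}{3} \cdot 26904969\right) = 1112 - \left(4 + 1729 + 8968323\right) = 1112 - 8970056 = -8968944$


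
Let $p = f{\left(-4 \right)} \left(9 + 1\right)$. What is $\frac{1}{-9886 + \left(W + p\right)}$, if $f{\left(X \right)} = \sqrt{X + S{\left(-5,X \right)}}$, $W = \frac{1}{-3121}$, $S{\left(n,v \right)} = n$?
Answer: $- \frac{96295980047}{951990856175749} - \frac{292219230 i}{951990856175749} \approx -0.00010115 - 3.0696 \cdot 10^{-7} i$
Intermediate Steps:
$W = - \frac{1}{3121} \approx -0.00032041$
$f{\left(X \right)} = \sqrt{-5 + X}$ ($f{\left(X \right)} = \sqrt{X - 5} = \sqrt{-5 + X}$)
$p = 30 i$ ($p = \sqrt{-5 - 4} \left(9 + 1\right) = \sqrt{-9} \cdot 10 = 3 i 10 = 30 i \approx 30.0 i$)
$\frac{1}{-9886 + \left(W + p\right)} = \frac{1}{-9886 - \left(\frac{1}{3121} - 30 i\right)} = \frac{1}{- \frac{30854207}{3121} + 30 i} = \frac{9740641 \left(- \frac{30854207}{3121} - 30 i\right)}{951990856175749}$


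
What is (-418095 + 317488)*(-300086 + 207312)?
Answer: 9333713818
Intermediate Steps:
(-418095 + 317488)*(-300086 + 207312) = -100607*(-92774) = 9333713818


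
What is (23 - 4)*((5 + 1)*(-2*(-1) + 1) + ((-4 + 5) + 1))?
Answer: 380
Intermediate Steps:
(23 - 4)*((5 + 1)*(-2*(-1) + 1) + ((-4 + 5) + 1)) = 19*(6*(2 + 1) + (1 + 1)) = 19*(6*3 + 2) = 19*(18 + 2) = 19*20 = 380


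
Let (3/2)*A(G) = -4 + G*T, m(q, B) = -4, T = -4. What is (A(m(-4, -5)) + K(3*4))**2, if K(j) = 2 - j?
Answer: 4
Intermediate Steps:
A(G) = -8/3 - 8*G/3 (A(G) = 2*(-4 + G*(-4))/3 = 2*(-4 - 4*G)/3 = -8/3 - 8*G/3)
(A(m(-4, -5)) + K(3*4))**2 = ((-8/3 - 8/3*(-4)) + (2 - 3*4))**2 = ((-8/3 + 32/3) + (2 - 1*12))**2 = (8 + (2 - 12))**2 = (8 - 10)**2 = (-2)**2 = 4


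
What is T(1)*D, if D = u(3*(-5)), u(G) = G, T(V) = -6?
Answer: 90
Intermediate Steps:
D = -15 (D = 3*(-5) = -15)
T(1)*D = -6*(-15) = 90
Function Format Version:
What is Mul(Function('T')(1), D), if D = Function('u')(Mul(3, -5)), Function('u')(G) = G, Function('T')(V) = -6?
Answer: 90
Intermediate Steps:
D = -15 (D = Mul(3, -5) = -15)
Mul(Function('T')(1), D) = Mul(-6, -15) = 90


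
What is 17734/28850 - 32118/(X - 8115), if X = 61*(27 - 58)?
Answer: 276012676/72168275 ≈ 3.8246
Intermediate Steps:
X = -1891 (X = 61*(-31) = -1891)
17734/28850 - 32118/(X - 8115) = 17734/28850 - 32118/(-1891 - 8115) = 17734*(1/28850) - 32118/(-10006) = 8867/14425 - 32118*(-1/10006) = 8867/14425 + 16059/5003 = 276012676/72168275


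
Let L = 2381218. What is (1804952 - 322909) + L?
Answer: 3863261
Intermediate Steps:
(1804952 - 322909) + L = (1804952 - 322909) + 2381218 = 1482043 + 2381218 = 3863261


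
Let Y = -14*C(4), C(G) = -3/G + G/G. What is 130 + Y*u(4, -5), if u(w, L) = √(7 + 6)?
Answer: 130 - 7*√13/2 ≈ 117.38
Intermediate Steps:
C(G) = 1 - 3/G (C(G) = -3/G + 1 = 1 - 3/G)
u(w, L) = √13
Y = -7/2 (Y = -14*(-3 + 4)/4 = -7/2 ≈ -3.5000)
130 + Y*u(4, -5) = 130 - 7*√13/2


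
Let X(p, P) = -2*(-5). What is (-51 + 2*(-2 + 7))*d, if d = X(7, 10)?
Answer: -410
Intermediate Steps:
X(p, P) = 10
d = 10
(-51 + 2*(-2 + 7))*d = (-51 + 2*(-2 + 7))*10 = (-51 + 2*5)*10 = (-51 + 10)*10 = -41*10 = -410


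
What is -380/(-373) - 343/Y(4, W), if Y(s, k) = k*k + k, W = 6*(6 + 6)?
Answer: 1869341/1960488 ≈ 0.95351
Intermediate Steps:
W = 72 (W = 6*12 = 72)
Y(s, k) = k + k² (Y(s, k) = k² + k = k + k²)
-380/(-373) - 343/Y(4, W) = -380/(-373) - 343*1/(72*(1 + 72)) = -380*(-1/373) - 343/(72*73) = 380/373 - 343/5256 = 1869341/1960488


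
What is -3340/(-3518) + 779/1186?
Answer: 3350881/2086174 ≈ 1.6062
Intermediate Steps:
-3340/(-3518) + 779/1186 = -3340*(-1/3518) + 779*(1/1186) = 1670/1759 + 779/1186 = 3350881/2086174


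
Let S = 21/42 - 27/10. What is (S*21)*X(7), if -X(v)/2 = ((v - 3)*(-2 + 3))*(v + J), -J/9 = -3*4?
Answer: 42504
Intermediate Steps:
J = 108 (J = -(-27)*4 = -9*(-12) = 108)
S = -11/5 (S = 21*(1/42) - 27*1/10 = 1/2 - 27/10 = -11/5 ≈ -2.2000)
X(v) = -2*(-3 + v)*(108 + v) (X(v) = -2*(v - 3)*(-2 + 3)*(v + 108) = -2*(-3 + v)*1*(108 + v) = -2*(-3 + v)*(108 + v))
(S*21)*X(7) = (-11/5*21)*(648 - 210*7 - 2*7**2) = -231*(648 - 1470 - 2*49)/5 = -231*(648 - 1470 - 98)/5 = -231/5*(-920) = 42504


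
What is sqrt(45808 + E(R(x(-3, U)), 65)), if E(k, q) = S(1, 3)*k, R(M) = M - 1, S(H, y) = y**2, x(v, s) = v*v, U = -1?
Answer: 2*sqrt(11470) ≈ 214.20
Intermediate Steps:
x(v, s) = v**2
R(M) = -1 + M
E(k, q) = 9*k (E(k, q) = 3**2*k = 9*k)
sqrt(45808 + E(R(x(-3, U)), 65)) = sqrt(45808 + 9*(-1 + (-3)**2)) = sqrt(45808 + 9*(-1 + 9)) = sqrt(45808 + 9*8) = sqrt(45808 + 72) = sqrt(45880) = 2*sqrt(11470)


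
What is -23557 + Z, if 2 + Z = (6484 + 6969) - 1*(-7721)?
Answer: -2385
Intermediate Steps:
Z = 21172 (Z = -2 + ((6484 + 6969) - 1*(-7721)) = -2 + (13453 + 7721) = -2 + 21174 = 21172)
-23557 + Z = -23557 + 21172 = -2385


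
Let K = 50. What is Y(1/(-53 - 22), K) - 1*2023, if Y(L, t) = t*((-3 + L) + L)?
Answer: -6523/3 ≈ -2174.3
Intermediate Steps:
Y(L, t) = t*(-3 + 2*L)
Y(1/(-53 - 22), K) - 1*2023 = 50*(-3 + 2/(-53 - 22)) - 1*2023 = 50*(-3 + 2/(-75)) - 2023 = 50*(-3 + 2*(-1/75)) - 2023 = 50*(-3 - 2/75) - 2023 = 50*(-227/75) - 2023 = -454/3 - 2023 = -6523/3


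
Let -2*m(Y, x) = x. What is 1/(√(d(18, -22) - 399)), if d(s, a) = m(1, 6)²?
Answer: -I*√390/390 ≈ -0.050637*I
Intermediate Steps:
m(Y, x) = -x/2
d(s, a) = 9 (d(s, a) = (-½*6)² = (-3)² = 9)
1/(√(d(18, -22) - 399)) = 1/(√(9 - 399)) = 1/(√(-390)) = 1/(I*√390) = -I*√390/390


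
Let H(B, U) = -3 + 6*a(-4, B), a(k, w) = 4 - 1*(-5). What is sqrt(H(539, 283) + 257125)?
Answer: 2*sqrt(64294) ≈ 507.13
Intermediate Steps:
a(k, w) = 9 (a(k, w) = 4 + 5 = 9)
H(B, U) = 51 (H(B, U) = -3 + 6*9 = -3 + 54 = 51)
sqrt(H(539, 283) + 257125) = sqrt(51 + 257125) = sqrt(257176) = 2*sqrt(64294)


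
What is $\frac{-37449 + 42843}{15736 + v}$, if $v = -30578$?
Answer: $- \frac{2697}{7421} \approx -0.36343$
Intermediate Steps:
$\frac{-37449 + 42843}{15736 + v} = \frac{-37449 + 42843}{15736 - 30578} = \frac{5394}{-14842} = 5394 \left(- \frac{1}{14842}\right) = - \frac{2697}{7421}$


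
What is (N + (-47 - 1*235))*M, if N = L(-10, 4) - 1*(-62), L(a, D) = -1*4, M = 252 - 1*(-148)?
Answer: -89600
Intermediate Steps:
M = 400 (M = 252 + 148 = 400)
L(a, D) = -4
N = 58 (N = -4 - 1*(-62) = -4 + 62 = 58)
(N + (-47 - 1*235))*M = (58 + (-47 - 1*235))*400 = (58 + (-47 - 235))*400 = (58 - 282)*400 = -224*400 = -89600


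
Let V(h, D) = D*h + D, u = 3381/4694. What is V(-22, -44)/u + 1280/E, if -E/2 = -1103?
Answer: 227912248/177583 ≈ 1283.4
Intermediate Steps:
E = 2206 (E = -2*(-1103) = 2206)
u = 3381/4694 (u = 3381*(1/4694) = 3381/4694 ≈ 0.72028)
V(h, D) = D + D*h
V(-22, -44)/u + 1280/E = (-44*(1 - 22))/(3381/4694) + 1280/2206 = -44*(-21)*(4694/3381) + 1280*(1/2206) = 924*(4694/3381) + 640/1103 = 206536/161 + 640/1103 = 227912248/177583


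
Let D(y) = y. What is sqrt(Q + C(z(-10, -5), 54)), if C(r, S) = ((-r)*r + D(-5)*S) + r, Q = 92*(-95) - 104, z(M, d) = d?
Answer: 6*I*sqrt(254) ≈ 95.624*I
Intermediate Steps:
Q = -8844 (Q = -8740 - 104 = -8844)
C(r, S) = r - r**2 - 5*S (C(r, S) = ((-r)*r - 5*S) + r = (-r**2 - 5*S) + r = r - r**2 - 5*S)
sqrt(Q + C(z(-10, -5), 54)) = sqrt(-8844 + (-5 - 1*(-5)**2 - 5*54)) = sqrt(-8844 + (-5 - 1*25 - 270)) = sqrt(-8844 + (-5 - 25 - 270)) = sqrt(-8844 - 300) = sqrt(-9144) = 6*I*sqrt(254)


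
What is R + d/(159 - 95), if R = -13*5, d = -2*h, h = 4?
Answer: -521/8 ≈ -65.125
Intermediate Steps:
d = -8 (d = -2*4 = -8)
R = -65
R + d/(159 - 95) = -65 - 8/(159 - 95) = -65 - 8/64 = -65 + (1/64)*(-8) = -65 - 1/8 = -521/8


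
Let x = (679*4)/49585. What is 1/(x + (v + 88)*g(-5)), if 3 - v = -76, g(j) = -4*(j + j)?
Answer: 49585/331230516 ≈ 0.00014970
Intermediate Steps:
g(j) = -8*j
v = 79 (v = 3 - 1*(-76) = 3 + 76 = 79)
x = 2716/49585 (x = 2716*(1/49585) = 2716/49585 ≈ 0.054775)
1/(x + (v + 88)*g(-5)) = 1/(2716/49585 + (79 + 88)*(-8*(-5))) = 1/(2716/49585 + 167*40) = 1/(2716/49585 + 6680) = 1/(331230516/49585) = 49585/331230516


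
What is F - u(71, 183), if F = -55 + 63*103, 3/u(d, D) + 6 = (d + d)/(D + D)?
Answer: 6608267/1027 ≈ 6434.5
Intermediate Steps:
u(d, D) = 3/(-6 + d/D) (u(d, D) = 3/(-6 + (d + d)/(D + D)) = 3/(-6 + (2*d)/((2*D))) = 3/(-6 + (2*d)*(1/(2*D))) = 3/(-6 + d/D))
F = 6434 (F = -55 + 6489 = 6434)
F - u(71, 183) = 6434 - 3*183/(71 - 6*183) = 6434 - 3*183/(71 - 1098) = 6434 - 3*183/(-1027) = 6434 - 3*183*(-1)/1027 = 6434 - 1*(-549/1027) = 6434 + 549/1027 = 6608267/1027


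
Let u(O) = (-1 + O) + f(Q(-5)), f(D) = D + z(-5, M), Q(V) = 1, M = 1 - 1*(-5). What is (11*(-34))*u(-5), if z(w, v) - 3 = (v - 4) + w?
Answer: 1870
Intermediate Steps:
M = 6 (M = 1 + 5 = 6)
z(w, v) = -1 + v + w (z(w, v) = 3 + ((v - 4) + w) = 3 + ((-4 + v) + w) = 3 + (-4 + v + w) = -1 + v + w)
f(D) = D (f(D) = D + (-1 + 6 - 5) = D + 0 = D)
u(O) = O (u(O) = (-1 + O) + 1 = O)
(11*(-34))*u(-5) = (11*(-34))*(-5) = -374*(-5) = 1870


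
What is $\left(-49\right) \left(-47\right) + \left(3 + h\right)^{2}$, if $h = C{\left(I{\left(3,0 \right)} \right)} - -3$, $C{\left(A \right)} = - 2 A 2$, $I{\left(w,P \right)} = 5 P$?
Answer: $2339$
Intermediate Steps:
$C{\left(A \right)} = - 4 A$
$h = 3$ ($h = - 4 \cdot 5 \cdot 0 - -3 = \left(-4\right) 0 + 3 = 0 + 3 = 3$)
$\left(-49\right) \left(-47\right) + \left(3 + h\right)^{2} = \left(-49\right) \left(-47\right) + \left(3 + 3\right)^{2} = 2303 + 6^{2} = 2303 + 36 = 2339$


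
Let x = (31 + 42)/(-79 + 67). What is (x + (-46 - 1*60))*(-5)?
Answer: 6725/12 ≈ 560.42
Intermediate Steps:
x = -73/12 (x = 73/(-12) = 73*(-1/12) = -73/12 ≈ -6.0833)
(x + (-46 - 1*60))*(-5) = (-73/12 + (-46 - 1*60))*(-5) = (-73/12 + (-46 - 60))*(-5) = (-73/12 - 106)*(-5) = -1345/12*(-5) = 6725/12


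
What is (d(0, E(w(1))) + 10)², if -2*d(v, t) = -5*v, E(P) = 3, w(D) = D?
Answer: 100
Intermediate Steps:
d(v, t) = 5*v/2 (d(v, t) = -(-5)*v/2 = 5*v/2)
(d(0, E(w(1))) + 10)² = ((5/2)*0 + 10)² = (0 + 10)² = 10² = 100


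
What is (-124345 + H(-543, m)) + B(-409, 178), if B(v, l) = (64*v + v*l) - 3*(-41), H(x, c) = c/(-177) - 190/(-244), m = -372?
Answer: -1606572867/7198 ≈ -2.2320e+5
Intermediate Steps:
H(x, c) = 95/122 - c/177 (H(x, c) = c*(-1/177) - 190*(-1/244) = -c/177 + 95/122 = 95/122 - c/177)
B(v, l) = 123 + 64*v + l*v (B(v, l) = (64*v + l*v) + 123 = 123 + 64*v + l*v)
(-124345 + H(-543, m)) + B(-409, 178) = (-124345 + (95/122 - 1/177*(-372))) + (123 + 64*(-409) + 178*(-409)) = (-124345 + (95/122 + 124/59)) + (123 - 26176 - 72802) = (-124345 + 20733/7198) - 98855 = -895014577/7198 - 98855 = -1606572867/7198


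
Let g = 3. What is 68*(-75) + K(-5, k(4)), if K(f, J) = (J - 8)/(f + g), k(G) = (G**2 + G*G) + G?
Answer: -5114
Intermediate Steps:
k(G) = G + 2*G**2 (k(G) = (G**2 + G**2) + G = 2*G**2 + G = G + 2*G**2)
K(f, J) = (-8 + J)/(3 + f) (K(f, J) = (J - 8)/(f + 3) = (-8 + J)/(3 + f))
68*(-75) + K(-5, k(4)) = 68*(-75) + (-8 + 4*(1 + 2*4))/(3 - 5) = -5100 + (-8 + 4*(1 + 8))/(-2) = -5100 - (-8 + 4*9)/2 = -5100 - (-8 + 36)/2 = -5100 - 1/2*28 = -5100 - 14 = -5114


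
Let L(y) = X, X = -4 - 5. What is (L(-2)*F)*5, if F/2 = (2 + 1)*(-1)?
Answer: 270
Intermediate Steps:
F = -6 (F = 2*((2 + 1)*(-1)) = 2*(3*(-1)) = 2*(-3) = -6)
X = -9
L(y) = -9
(L(-2)*F)*5 = -9*(-6)*5 = 54*5 = 270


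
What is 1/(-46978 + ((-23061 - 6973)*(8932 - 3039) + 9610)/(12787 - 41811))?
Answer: -1814/74156795 ≈ -2.4462e-5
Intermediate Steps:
1/(-46978 + ((-23061 - 6973)*(8932 - 3039) + 9610)/(12787 - 41811)) = 1/(-46978 + (-30034*5893 + 9610)/(-29024)) = 1/(-46978 + (-176990362 + 9610)*(-1/29024)) = 1/(-46978 - 176980752*(-1/29024)) = 1/(-46978 + 11061297/1814) = 1/(-74156795/1814) = -1814/74156795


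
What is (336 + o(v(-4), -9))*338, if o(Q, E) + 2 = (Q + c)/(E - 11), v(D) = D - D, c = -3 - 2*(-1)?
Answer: 1129089/10 ≈ 1.1291e+5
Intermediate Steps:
c = -1 (c = -3 + 2 = -1)
v(D) = 0
o(Q, E) = -2 + (-1 + Q)/(-11 + E) (o(Q, E) = -2 + (Q - 1)/(E - 11) = -2 + (-1 + Q)/(-11 + E))
(336 + o(v(-4), -9))*338 = (336 + (21 + 0 - 2*(-9))/(-11 - 9))*338 = (336 + (21 + 0 + 18)/(-20))*338 = (336 - 1/20*39)*338 = (336 - 39/20)*338 = (6681/20)*338 = 1129089/10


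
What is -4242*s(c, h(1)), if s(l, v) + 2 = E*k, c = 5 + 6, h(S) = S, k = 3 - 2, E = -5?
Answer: 29694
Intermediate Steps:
k = 1
c = 11
s(l, v) = -7 (s(l, v) = -2 - 5*1 = -2 - 5 = -7)
-4242*s(c, h(1)) = -4242*(-7) = 29694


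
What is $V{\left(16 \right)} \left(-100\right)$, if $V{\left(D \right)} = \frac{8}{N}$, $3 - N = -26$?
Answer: $- \frac{800}{29} \approx -27.586$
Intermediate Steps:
$N = 29$ ($N = 3 - -26 = 3 + 26 = 29$)
$V{\left(D \right)} = \frac{8}{29}$
$V{\left(16 \right)} \left(-100\right) = \frac{8}{29} \left(-100\right) = - \frac{800}{29}$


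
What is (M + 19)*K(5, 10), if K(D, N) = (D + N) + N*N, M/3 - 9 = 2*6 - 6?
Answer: 7360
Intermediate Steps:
M = 45 (M = 27 + 3*(2*6 - 6) = 27 + 3*(12 - 6) = 27 + 3*6 = 27 + 18 = 45)
K(D, N) = D + N + N² (K(D, N) = (D + N) + N² = D + N + N²)
(M + 19)*K(5, 10) = (45 + 19)*(5 + 10 + 10²) = 64*(5 + 10 + 100) = 64*115 = 7360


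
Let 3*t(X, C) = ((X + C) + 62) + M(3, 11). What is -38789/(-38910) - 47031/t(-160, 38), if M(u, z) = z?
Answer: 5491829291/1906590 ≈ 2880.4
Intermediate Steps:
t(X, C) = 73/3 + C/3 + X/3 (t(X, C) = (((X + C) + 62) + 11)/3 = (((C + X) + 62) + 11)/3 = ((62 + C + X) + 11)/3 = (73 + C + X)/3 = 73/3 + C/3 + X/3)
-38789/(-38910) - 47031/t(-160, 38) = -38789/(-38910) - 47031/(73/3 + (⅓)*38 + (⅓)*(-160)) = -38789*(-1/38910) - 47031/(73/3 + 38/3 - 160/3) = 38789/38910 - 47031/(-49/3) = 38789/38910 - 47031*(-3/49) = 38789/38910 + 141093/49 = 5491829291/1906590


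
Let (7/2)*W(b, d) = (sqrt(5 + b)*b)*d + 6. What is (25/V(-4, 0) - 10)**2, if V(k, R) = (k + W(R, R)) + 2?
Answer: 38025/4 ≈ 9506.3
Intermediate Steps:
W(b, d) = 12/7 + 2*b*d*sqrt(5 + b)/7 (W(b, d) = 2*((sqrt(5 + b)*b)*d + 6)/7 = 2*((b*sqrt(5 + b))*d + 6)/7 = 2*(b*d*sqrt(5 + b) + 6)/7 = 2*(6 + b*d*sqrt(5 + b))/7 = 12/7 + 2*b*d*sqrt(5 + b)/7)
V(k, R) = 26/7 + k + 2*R**2*sqrt(5 + R)/7 (V(k, R) = (k + (12/7 + 2*R*R*sqrt(5 + R)/7)) + 2 = (k + (12/7 + 2*R**2*sqrt(5 + R)/7)) + 2 = (12/7 + k + 2*R**2*sqrt(5 + R)/7) + 2 = 26/7 + k + 2*R**2*sqrt(5 + R)/7)
(25/V(-4, 0) - 10)**2 = (25/(26/7 - 4 + (2/7)*0**2*sqrt(5 + 0)) - 10)**2 = (25/(26/7 - 4 + (2/7)*0*sqrt(5)) - 10)**2 = (25/(26/7 - 4 + 0) - 10)**2 = (25/(-2/7) - 10)**2 = (25*(-7/2) - 10)**2 = (-175/2 - 10)**2 = (-195/2)**2 = 38025/4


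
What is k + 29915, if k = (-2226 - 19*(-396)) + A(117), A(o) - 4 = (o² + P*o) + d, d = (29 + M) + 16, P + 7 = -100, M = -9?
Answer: 36423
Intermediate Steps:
P = -107 (P = -7 - 100 = -107)
d = 36 (d = (29 - 9) + 16 = 20 + 16 = 36)
A(o) = 40 + o² - 107*o (A(o) = 4 + ((o² - 107*o) + 36) = 4 + (36 + o² - 107*o) = 40 + o² - 107*o)
k = 6508 (k = (-2226 - 19*(-396)) + (40 + 117² - 107*117) = (-2226 + 7524) + (40 + 13689 - 12519) = 5298 + 1210 = 6508)
k + 29915 = 6508 + 29915 = 36423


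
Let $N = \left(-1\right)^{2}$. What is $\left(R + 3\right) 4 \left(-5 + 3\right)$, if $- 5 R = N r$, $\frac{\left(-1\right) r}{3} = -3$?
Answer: $- \frac{48}{5} \approx -9.6$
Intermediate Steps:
$r = 9$ ($r = \left(-3\right) \left(-3\right) = 9$)
$N = 1$
$R = - \frac{9}{5}$ ($R = - \frac{1 \cdot 9}{5} = \left(- \frac{1}{5}\right) 9 = - \frac{9}{5} \approx -1.8$)
$\left(R + 3\right) 4 \left(-5 + 3\right) = \left(- \frac{9}{5} + 3\right) 4 \left(-5 + 3\right) = \frac{6 \cdot 4 \left(-2\right)}{5} = \frac{6}{5} \left(-8\right) = - \frac{48}{5}$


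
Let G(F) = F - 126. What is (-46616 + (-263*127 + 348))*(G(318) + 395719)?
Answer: -31541833459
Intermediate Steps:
G(F) = -126 + F
(-46616 + (-263*127 + 348))*(G(318) + 395719) = (-46616 + (-263*127 + 348))*((-126 + 318) + 395719) = (-46616 + (-33401 + 348))*(192 + 395719) = (-46616 - 33053)*395911 = -79669*395911 = -31541833459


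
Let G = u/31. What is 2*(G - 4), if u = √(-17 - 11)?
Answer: -8 + 4*I*√7/31 ≈ -8.0 + 0.34139*I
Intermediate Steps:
u = 2*I*√7 (u = √(-28) = 2*I*√7 ≈ 5.2915*I)
G = 2*I*√7/31 (G = (2*I*√7)/31 = (2*I*√7)*(1/31) = 2*I*√7/31 ≈ 0.17069*I)
2*(G - 4) = 2*(2*I*√7/31 - 4) = 2*(-4 + 2*I*√7/31) = -8 + 4*I*√7/31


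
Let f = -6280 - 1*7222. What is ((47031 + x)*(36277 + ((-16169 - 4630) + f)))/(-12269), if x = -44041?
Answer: -5908240/12269 ≈ -481.56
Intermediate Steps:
f = -13502 (f = -6280 - 7222 = -13502)
((47031 + x)*(36277 + ((-16169 - 4630) + f)))/(-12269) = ((47031 - 44041)*(36277 + ((-16169 - 4630) - 13502)))/(-12269) = (2990*(36277 + (-20799 - 13502)))*(-1/12269) = (2990*(36277 - 34301))*(-1/12269) = (2990*1976)*(-1/12269) = 5908240*(-1/12269) = -5908240/12269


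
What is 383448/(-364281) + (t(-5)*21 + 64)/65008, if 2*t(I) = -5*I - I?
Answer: -8263041695/7893726416 ≈ -1.0468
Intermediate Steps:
t(I) = -3*I (t(I) = (-5*I - I)/2 = (-6*I)/2 = -3*I)
383448/(-364281) + (t(-5)*21 + 64)/65008 = 383448/(-364281) + (-3*(-5)*21 + 64)/65008 = 383448*(-1/364281) + (15*21 + 64)*(1/65008) = -127816/121427 + (315 + 64)*(1/65008) = -127816/121427 + 379*(1/65008) = -127816/121427 + 379/65008 = -8263041695/7893726416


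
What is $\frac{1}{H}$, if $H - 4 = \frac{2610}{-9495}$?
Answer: $\frac{211}{786} \approx 0.26845$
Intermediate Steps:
$H = \frac{786}{211}$ ($H = 4 + \frac{2610}{-9495} = 4 + 2610 \left(- \frac{1}{9495}\right) = 4 - \frac{58}{211} = \frac{786}{211} \approx 3.7251$)
$\frac{1}{H} = \frac{1}{\frac{786}{211}} = \frac{211}{786}$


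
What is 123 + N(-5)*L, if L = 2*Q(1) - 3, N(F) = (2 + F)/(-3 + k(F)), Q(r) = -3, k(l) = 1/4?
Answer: 1245/11 ≈ 113.18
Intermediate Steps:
k(l) = ¼ (k(l) = 1*(¼) = ¼)
N(F) = -8/11 - 4*F/11 (N(F) = (2 + F)/(-3 + ¼) = (2 + F)/(-11/4) = (2 + F)*(-4/11) = -8/11 - 4*F/11)
L = -9 (L = 2*(-3) - 3 = -6 - 3 = -9)
123 + N(-5)*L = 123 + (-8/11 - 4/11*(-5))*(-9) = 123 + (-8/11 + 20/11)*(-9) = 123 + (12/11)*(-9) = 123 - 108/11 = 1245/11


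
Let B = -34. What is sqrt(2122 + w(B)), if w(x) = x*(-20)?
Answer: sqrt(2802) ≈ 52.934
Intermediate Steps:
w(x) = -20*x
sqrt(2122 + w(B)) = sqrt(2122 - 20*(-34)) = sqrt(2122 + 680) = sqrt(2802)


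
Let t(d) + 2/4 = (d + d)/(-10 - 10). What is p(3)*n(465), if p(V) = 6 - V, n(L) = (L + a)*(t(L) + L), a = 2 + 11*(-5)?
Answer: 516648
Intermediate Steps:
a = -53 (a = 2 - 55 = -53)
t(d) = -½ - d/10 (t(d) = -½ + (d + d)/(-10 - 10) = -½ + (2*d)/(-20) = -½ + (2*d)*(-1/20) = -½ - d/10)
n(L) = (-53 + L)*(-½ + 9*L/10) (n(L) = (L - 53)*((-½ - L/10) + L) = (-53 + L)*(-½ + 9*L/10))
p(3)*n(465) = (6 - 1*3)*(53/2 - 241/5*465 + (9/10)*465²) = (6 - 3)*(53/2 - 22413 + (9/10)*216225) = 3*(53/2 - 22413 + 389205/2) = 3*172216 = 516648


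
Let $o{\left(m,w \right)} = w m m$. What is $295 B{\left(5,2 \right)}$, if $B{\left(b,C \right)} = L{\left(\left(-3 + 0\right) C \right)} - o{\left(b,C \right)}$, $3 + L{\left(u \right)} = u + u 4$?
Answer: $-24485$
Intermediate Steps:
$o{\left(m,w \right)} = w m^{2}$ ($o{\left(m,w \right)} = m w m = w m^{2}$)
$L{\left(u \right)} = -3 + 5 u$ ($L{\left(u \right)} = -3 + \left(u + u 4\right) = -3 + \left(u + 4 u\right) = -3 + 5 u$)
$B{\left(b,C \right)} = -3 - 15 C - C b^{2}$ ($B{\left(b,C \right)} = \left(-3 + 5 \left(-3 + 0\right) C\right) - C b^{2} = \left(-3 + 5 \left(- 3 C\right)\right) - C b^{2} = \left(-3 - 15 C\right) - C b^{2} = -3 - 15 C - C b^{2}$)
$295 B{\left(5,2 \right)} = 295 \left(-3 - 30 - 2 \cdot 5^{2}\right) = 295 \left(-3 - 30 - 2 \cdot 25\right) = 295 \left(-3 - 30 - 50\right) = 295 \left(-83\right) = -24485$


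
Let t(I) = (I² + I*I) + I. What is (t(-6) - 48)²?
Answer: 324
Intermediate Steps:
t(I) = I + 2*I² (t(I) = (I² + I²) + I = 2*I² + I = I + 2*I²)
(t(-6) - 48)² = (-6*(1 + 2*(-6)) - 48)² = (-6*(1 - 12) - 48)² = (-6*(-11) - 48)² = (66 - 48)² = 18² = 324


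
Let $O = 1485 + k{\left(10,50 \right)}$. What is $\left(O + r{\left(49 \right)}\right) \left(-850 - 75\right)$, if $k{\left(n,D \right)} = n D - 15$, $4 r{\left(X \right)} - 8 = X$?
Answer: $- \frac{7341725}{4} \approx -1.8354 \cdot 10^{6}$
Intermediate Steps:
$r{\left(X \right)} = 2 + \frac{X}{4}$
$k{\left(n,D \right)} = -15 + D n$ ($k{\left(n,D \right)} = D n - 15 = -15 + D n$)
$O = 1970$ ($O = 1485 + \left(-15 + 50 \cdot 10\right) = 1485 + \left(-15 + 500\right) = 1485 + 485 = 1970$)
$\left(O + r{\left(49 \right)}\right) \left(-850 - 75\right) = \left(1970 + \left(2 + \frac{1}{4} \cdot 49\right)\right) \left(-850 - 75\right) = \left(1970 + \left(2 + \frac{49}{4}\right)\right) \left(-925\right) = \left(1970 + \frac{57}{4}\right) \left(-925\right) = \frac{7937}{4} \left(-925\right) = - \frac{7341725}{4}$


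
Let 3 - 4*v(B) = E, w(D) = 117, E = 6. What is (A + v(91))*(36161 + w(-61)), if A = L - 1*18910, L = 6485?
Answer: -901562717/2 ≈ -4.5078e+8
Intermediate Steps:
v(B) = -3/4 (v(B) = 3/4 - 1/4*6 = 3/4 - 3/2 = -3/4)
A = -12425 (A = 6485 - 1*18910 = 6485 - 18910 = -12425)
(A + v(91))*(36161 + w(-61)) = (-12425 - 3/4)*(36161 + 117) = -49703/4*36278 = -901562717/2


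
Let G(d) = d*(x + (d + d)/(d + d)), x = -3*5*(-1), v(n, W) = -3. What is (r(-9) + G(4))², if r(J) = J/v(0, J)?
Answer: 4489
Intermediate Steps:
x = 15 (x = -15*(-1) = 15)
r(J) = -J/3 (r(J) = J/(-3) = J*(-⅓) = -J/3)
G(d) = 16*d (G(d) = d*(15 + (d + d)/(d + d)) = d*(15 + (2*d)/((2*d))) = d*(15 + (2*d)*(1/(2*d))) = d*(15 + 1) = d*16 = 16*d)
(r(-9) + G(4))² = (-⅓*(-9) + 16*4)² = (3 + 64)² = 67² = 4489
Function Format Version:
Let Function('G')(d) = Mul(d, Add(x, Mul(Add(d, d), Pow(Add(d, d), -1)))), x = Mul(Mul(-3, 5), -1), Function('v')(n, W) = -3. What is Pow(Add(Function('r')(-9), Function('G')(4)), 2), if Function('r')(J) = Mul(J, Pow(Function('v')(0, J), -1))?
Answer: 4489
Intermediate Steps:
x = 15 (x = Mul(-15, -1) = 15)
Function('r')(J) = Mul(Rational(-1, 3), J) (Function('r')(J) = Mul(J, Pow(-3, -1)) = Mul(J, Rational(-1, 3)) = Mul(Rational(-1, 3), J))
Function('G')(d) = Mul(16, d) (Function('G')(d) = Mul(d, Add(15, Mul(Add(d, d), Pow(Add(d, d), -1)))) = Mul(d, Add(15, Mul(Mul(2, d), Pow(Mul(2, d), -1)))) = Mul(d, Add(15, Mul(Mul(2, d), Mul(Rational(1, 2), Pow(d, -1))))) = Mul(d, Add(15, 1)) = Mul(d, 16) = Mul(16, d))
Pow(Add(Function('r')(-9), Function('G')(4)), 2) = Pow(Add(Mul(Rational(-1, 3), -9), Mul(16, 4)), 2) = Pow(Add(3, 64), 2) = Pow(67, 2) = 4489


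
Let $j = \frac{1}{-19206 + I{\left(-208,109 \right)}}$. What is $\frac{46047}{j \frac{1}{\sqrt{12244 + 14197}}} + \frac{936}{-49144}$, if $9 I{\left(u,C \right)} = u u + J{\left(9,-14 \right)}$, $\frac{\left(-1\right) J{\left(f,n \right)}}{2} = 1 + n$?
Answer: $- \frac{117}{6143} - 662892612 \sqrt{26441} \approx -1.0779 \cdot 10^{11}$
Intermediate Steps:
$J{\left(f,n \right)} = -2 - 2 n$ ($J{\left(f,n \right)} = - 2 \left(1 + n\right) = -2 - 2 n$)
$I{\left(u,C \right)} = \frac{26}{9} + \frac{u^{2}}{9}$ ($I{\left(u,C \right)} = \frac{u u - -26}{9} = \frac{u^{2} + \left(-2 + 28\right)}{9} = \frac{u^{2} + 26}{9} = \frac{26 + u^{2}}{9} = \frac{26}{9} + \frac{u^{2}}{9}$)
$j = - \frac{1}{14396}$ ($j = \frac{1}{-19206 + \left(\frac{26}{9} + \frac{\left(-208\right)^{2}}{9}\right)} = \frac{1}{-19206 + \left(\frac{26}{9} + \frac{1}{9} \cdot 43264\right)} = \frac{1}{-19206 + \left(\frac{26}{9} + \frac{43264}{9}\right)} = \frac{1}{-19206 + 4810} = \frac{1}{-14396} = - \frac{1}{14396} \approx -6.9464 \cdot 10^{-5}$)
$\frac{46047}{j \frac{1}{\sqrt{12244 + 14197}}} + \frac{936}{-49144} = \frac{46047}{\left(- \frac{1}{14396}\right) \frac{1}{\sqrt{12244 + 14197}}} + \frac{936}{-49144} = \frac{46047}{\left(- \frac{1}{14396}\right) \frac{1}{\sqrt{26441}}} + 936 \left(- \frac{1}{49144}\right) = \frac{46047}{\left(- \frac{1}{14396}\right) \frac{\sqrt{26441}}{26441}} - \frac{117}{6143} = \frac{46047}{\left(- \frac{1}{380644636}\right) \sqrt{26441}} - \frac{117}{6143} = 46047 \left(- 14396 \sqrt{26441}\right) - \frac{117}{6143} = - 662892612 \sqrt{26441} - \frac{117}{6143} = - \frac{117}{6143} - 662892612 \sqrt{26441}$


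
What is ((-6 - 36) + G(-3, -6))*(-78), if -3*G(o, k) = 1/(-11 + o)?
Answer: 22919/7 ≈ 3274.1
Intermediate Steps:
G(o, k) = -1/(3*(-11 + o))
((-6 - 36) + G(-3, -6))*(-78) = ((-6 - 36) - 1/(-33 + 3*(-3)))*(-78) = (-42 - 1/(-33 - 9))*(-78) = (-42 - 1/(-42))*(-78) = (-42 - 1*(-1/42))*(-78) = (-42 + 1/42)*(-78) = -1763/42*(-78) = 22919/7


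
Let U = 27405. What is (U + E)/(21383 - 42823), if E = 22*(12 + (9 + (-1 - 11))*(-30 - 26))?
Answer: -6273/4288 ≈ -1.4629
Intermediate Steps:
E = 3960 (E = 22*(12 + (9 - 12)*(-56)) = 22*(12 - 3*(-56)) = 22*(12 + 168) = 22*180 = 3960)
(U + E)/(21383 - 42823) = (27405 + 3960)/(21383 - 42823) = 31365/(-21440) = 31365*(-1/21440) = -6273/4288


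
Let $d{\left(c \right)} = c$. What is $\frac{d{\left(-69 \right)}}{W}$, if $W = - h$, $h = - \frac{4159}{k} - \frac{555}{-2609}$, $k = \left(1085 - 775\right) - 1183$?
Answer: $\frac{157158333}{11335346} \approx 13.864$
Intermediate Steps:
$k = -873$ ($k = 310 - 1183 = -873$)
$h = \frac{11335346}{2277657}$ ($h = - \frac{4159}{-873} - \frac{555}{-2609} = \left(-4159\right) \left(- \frac{1}{873}\right) - - \frac{555}{2609} = \frac{4159}{873} + \frac{555}{2609} = \frac{11335346}{2277657} \approx 4.9768$)
$W = - \frac{11335346}{2277657}$ ($W = \left(-1\right) \frac{11335346}{2277657} = - \frac{11335346}{2277657} \approx -4.9768$)
$\frac{d{\left(-69 \right)}}{W} = - \frac{69}{- \frac{11335346}{2277657}} = \left(-69\right) \left(- \frac{2277657}{11335346}\right) = \frac{157158333}{11335346}$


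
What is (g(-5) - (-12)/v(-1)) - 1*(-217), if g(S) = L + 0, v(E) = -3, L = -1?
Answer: 212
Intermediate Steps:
g(S) = -1 (g(S) = -1 + 0 = -1)
(g(-5) - (-12)/v(-1)) - 1*(-217) = (-1 - (-12)/(-3)) - 1*(-217) = (-1 - (-12)*(-1)/3) + 217 = (-1 - 1*4) + 217 = (-1 - 4) + 217 = -5 + 217 = 212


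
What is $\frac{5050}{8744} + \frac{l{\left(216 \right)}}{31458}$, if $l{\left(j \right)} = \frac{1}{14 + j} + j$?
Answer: $\frac{1155402427}{1977056655} \approx 0.5844$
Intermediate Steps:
$l{\left(j \right)} = j + \frac{1}{14 + j}$
$\frac{5050}{8744} + \frac{l{\left(216 \right)}}{31458} = \frac{5050}{8744} + \frac{\frac{1}{14 + 216} \left(1 + 216^{2} + 14 \cdot 216\right)}{31458} = 5050 \cdot \frac{1}{8744} + \frac{1 + 46656 + 3024}{230} \cdot \frac{1}{31458} = \frac{2525}{4372} + \frac{1}{230} \cdot 49681 \cdot \frac{1}{31458} = \frac{2525}{4372} + \frac{49681}{230} \cdot \frac{1}{31458} = \frac{2525}{4372} + \frac{49681}{7235340} = \frac{1155402427}{1977056655}$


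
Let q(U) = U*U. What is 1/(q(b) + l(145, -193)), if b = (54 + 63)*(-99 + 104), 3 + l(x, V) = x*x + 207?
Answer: 1/363454 ≈ 2.7514e-6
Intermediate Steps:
l(x, V) = 204 + x² (l(x, V) = -3 + (x*x + 207) = -3 + (x² + 207) = -3 + (207 + x²) = 204 + x²)
b = 585 (b = 117*5 = 585)
q(U) = U²
1/(q(b) + l(145, -193)) = 1/(585² + (204 + 145²)) = 1/(342225 + (204 + 21025)) = 1/(342225 + 21229) = 1/363454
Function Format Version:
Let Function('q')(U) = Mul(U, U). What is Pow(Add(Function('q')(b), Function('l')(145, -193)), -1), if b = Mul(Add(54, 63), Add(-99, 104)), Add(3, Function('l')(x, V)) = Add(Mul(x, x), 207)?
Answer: Rational(1, 363454) ≈ 2.7514e-6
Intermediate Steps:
Function('l')(x, V) = Add(204, Pow(x, 2)) (Function('l')(x, V) = Add(-3, Add(Mul(x, x), 207)) = Add(-3, Add(Pow(x, 2), 207)) = Add(-3, Add(207, Pow(x, 2))) = Add(204, Pow(x, 2)))
b = 585 (b = Mul(117, 5) = 585)
Function('q')(U) = Pow(U, 2)
Pow(Add(Function('q')(b), Function('l')(145, -193)), -1) = Pow(Add(Pow(585, 2), Add(204, Pow(145, 2))), -1) = Pow(Add(342225, Add(204, 21025)), -1) = Pow(Add(342225, 21229), -1) = Pow(363454, -1) = Rational(1, 363454)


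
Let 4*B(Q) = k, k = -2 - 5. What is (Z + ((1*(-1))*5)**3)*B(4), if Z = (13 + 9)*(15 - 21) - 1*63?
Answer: 560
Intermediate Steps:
k = -7
Z = -195 (Z = 22*(-6) - 63 = -132 - 63 = -195)
B(Q) = -7/4 (B(Q) = (1/4)*(-7) = -7/4)
(Z + ((1*(-1))*5)**3)*B(4) = (-195 + ((1*(-1))*5)**3)*(-7/4) = (-195 + (-1*5)**3)*(-7/4) = (-195 + (-5)**3)*(-7/4) = (-195 - 125)*(-7/4) = -320*(-7/4) = 560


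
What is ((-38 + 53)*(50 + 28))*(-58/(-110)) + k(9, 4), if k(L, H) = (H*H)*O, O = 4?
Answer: 7490/11 ≈ 680.91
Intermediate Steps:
k(L, H) = 4*H² (k(L, H) = (H*H)*4 = H²*4 = 4*H²)
((-38 + 53)*(50 + 28))*(-58/(-110)) + k(9, 4) = ((-38 + 53)*(50 + 28))*(-58/(-110)) + 4*4² = (15*78)*(-58*(-1/110)) + 4*16 = 1170*(29/55) + 64 = 6786/11 + 64 = 7490/11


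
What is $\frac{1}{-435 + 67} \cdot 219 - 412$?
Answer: $- \frac{151835}{368} \approx -412.6$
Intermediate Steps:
$\frac{1}{-435 + 67} \cdot 219 - 412 = \frac{1}{-368} \cdot 219 - 412 = \left(- \frac{1}{368}\right) 219 - 412 = - \frac{219}{368} - 412 = - \frac{151835}{368}$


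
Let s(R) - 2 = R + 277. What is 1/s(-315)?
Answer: -1/36 ≈ -0.027778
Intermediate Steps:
s(R) = 279 + R (s(R) = 2 + (R + 277) = 2 + (277 + R) = 279 + R)
1/s(-315) = 1/(279 - 315) = 1/(-36) = -1/36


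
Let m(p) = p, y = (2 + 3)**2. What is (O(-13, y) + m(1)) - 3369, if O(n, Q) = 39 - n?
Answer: -3316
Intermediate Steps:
y = 25 (y = 5**2 = 25)
(O(-13, y) + m(1)) - 3369 = ((39 - 1*(-13)) + 1) - 3369 = ((39 + 13) + 1) - 3369 = (52 + 1) - 3369 = 53 - 3369 = -3316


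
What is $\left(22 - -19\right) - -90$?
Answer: $131$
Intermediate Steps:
$\left(22 - -19\right) - -90 = \left(22 + 19\right) + 90 = 41 + 90 = 131$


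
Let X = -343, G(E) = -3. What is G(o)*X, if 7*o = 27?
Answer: 1029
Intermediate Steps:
o = 27/7 (o = (⅐)*27 = 27/7 ≈ 3.8571)
G(o)*X = -3*(-343) = 1029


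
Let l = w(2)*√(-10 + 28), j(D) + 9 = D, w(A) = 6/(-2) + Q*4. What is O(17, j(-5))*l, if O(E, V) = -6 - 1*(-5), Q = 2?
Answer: -15*√2 ≈ -21.213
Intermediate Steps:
w(A) = 5 (w(A) = 6/(-2) + 2*4 = 6*(-½) + 8 = -3 + 8 = 5)
j(D) = -9 + D
l = 15*√2 (l = 5*√(-10 + 28) = 5*√18 = 5*(3*√2) = 15*√2 ≈ 21.213)
O(E, V) = -1 (O(E, V) = -6 + 5 = -1)
O(17, j(-5))*l = -15*√2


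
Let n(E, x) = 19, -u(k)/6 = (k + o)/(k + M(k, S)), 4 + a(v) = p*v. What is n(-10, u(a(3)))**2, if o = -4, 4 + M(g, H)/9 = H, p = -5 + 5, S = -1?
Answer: 361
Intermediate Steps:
p = 0
M(g, H) = -36 + 9*H
a(v) = -4 (a(v) = -4 + 0*v = -4 + 0 = -4)
u(k) = -6*(-4 + k)/(-45 + k) (u(k) = -6*(k - 4)/(k + (-36 + 9*(-1))) = -6*(-4 + k)/(k + (-36 - 9)) = -6*(-4 + k)/(k - 45) = -6*(-4 + k)/(-45 + k))
n(-10, u(a(3)))**2 = 19**2 = 361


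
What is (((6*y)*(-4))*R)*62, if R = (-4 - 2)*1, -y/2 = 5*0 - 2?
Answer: 35712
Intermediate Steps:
y = 4 (y = -2*(5*0 - 2) = -2*(0 - 2) = -2*(-2) = 4)
R = -6 (R = -6*1 = -6)
(((6*y)*(-4))*R)*62 = (((6*4)*(-4))*(-6))*62 = ((24*(-4))*(-6))*62 = -96*(-6)*62 = 576*62 = 35712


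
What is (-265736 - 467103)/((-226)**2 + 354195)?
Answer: -12421/6869 ≈ -1.8083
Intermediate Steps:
(-265736 - 467103)/((-226)**2 + 354195) = -732839/(51076 + 354195) = -732839/405271 = -732839*1/405271 = -12421/6869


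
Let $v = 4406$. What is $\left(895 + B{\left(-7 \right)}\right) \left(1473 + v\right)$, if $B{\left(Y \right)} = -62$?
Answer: $4897207$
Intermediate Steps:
$\left(895 + B{\left(-7 \right)}\right) \left(1473 + v\right) = \left(895 - 62\right) \left(1473 + 4406\right) = 833 \cdot 5879 = 4897207$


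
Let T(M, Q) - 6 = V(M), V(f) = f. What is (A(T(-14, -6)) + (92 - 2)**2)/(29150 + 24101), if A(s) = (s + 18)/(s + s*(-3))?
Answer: 64805/426008 ≈ 0.15212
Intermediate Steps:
T(M, Q) = 6 + M
A(s) = -(18 + s)/(2*s) (A(s) = (18 + s)/(s - 3*s) = (18 + s)/((-2*s)) = (18 + s)*(-1/(2*s)) = -(18 + s)/(2*s))
(A(T(-14, -6)) + (92 - 2)**2)/(29150 + 24101) = ((-18 - (6 - 14))/(2*(6 - 14)) + (92 - 2)**2)/(29150 + 24101) = ((1/2)*(-18 - 1*(-8))/(-8) + 90**2)/53251 = ((1/2)*(-1/8)*(-18 + 8) + 8100)*(1/53251) = ((1/2)*(-1/8)*(-10) + 8100)*(1/53251) = (5/8 + 8100)*(1/53251) = (64805/8)*(1/53251) = 64805/426008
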